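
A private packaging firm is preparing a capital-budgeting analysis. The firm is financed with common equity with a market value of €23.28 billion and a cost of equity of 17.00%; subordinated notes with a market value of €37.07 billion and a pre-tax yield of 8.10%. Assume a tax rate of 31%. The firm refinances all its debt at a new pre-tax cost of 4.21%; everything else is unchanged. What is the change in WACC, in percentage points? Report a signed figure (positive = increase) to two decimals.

Current WACC:
Total capital V = 23.28 + 37.07 = 60.35.
Equity: weight = 23.28/60.35 = 0.3857; cost = 17%.
Subordinated notes: weight = 37.07/60.35 = 0.6143; after-tax cost = 8.1% × (1 − 31%) = 5.5890%.
WACC = 0.3857 × 17.0000% + 0.6143 × 5.5890% = 9.9908%.
After the change:
Total capital V = 23.28 + 37.07 = 60.35.
Equity: weight = 23.28/60.35 = 0.3857; cost = 17%.
Subordinated notes: weight = 37.07/60.35 = 0.6143; after-tax cost = 4.21% × (1 − 31%) = 2.9049%.
WACC = 0.3857 × 17.0000% + 0.6143 × 2.9049% = 8.3421%.
Change in WACC = 8.3421% − 9.9908% = -1.6487 pp.

-1.65 pp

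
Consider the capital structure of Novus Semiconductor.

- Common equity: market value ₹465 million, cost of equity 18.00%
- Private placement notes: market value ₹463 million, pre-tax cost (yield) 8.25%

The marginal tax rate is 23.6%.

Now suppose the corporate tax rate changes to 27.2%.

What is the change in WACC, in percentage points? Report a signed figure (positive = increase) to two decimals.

-0.15 pp

Current WACC:
Total capital V = 465 + 463 = 928.
Equity: weight = 465/928 = 0.5011; cost = 18%.
Private placement notes: weight = 463/928 = 0.4989; after-tax cost = 8.25% × (1 − 23.6%) = 6.3030%.
WACC = 0.5011 × 18.0000% + 0.4989 × 6.3030% = 12.1641%.
After the change:
Total capital V = 465 + 463 = 928.
Equity: weight = 465/928 = 0.5011; cost = 18%.
Private placement notes: weight = 463/928 = 0.4989; after-tax cost = 8.25% × (1 − 27.2%) = 6.0060%.
WACC = 0.5011 × 18.0000% + 0.4989 × 6.0060% = 12.0159%.
Change in WACC = 12.0159% − 12.1641% = -0.1482 pp.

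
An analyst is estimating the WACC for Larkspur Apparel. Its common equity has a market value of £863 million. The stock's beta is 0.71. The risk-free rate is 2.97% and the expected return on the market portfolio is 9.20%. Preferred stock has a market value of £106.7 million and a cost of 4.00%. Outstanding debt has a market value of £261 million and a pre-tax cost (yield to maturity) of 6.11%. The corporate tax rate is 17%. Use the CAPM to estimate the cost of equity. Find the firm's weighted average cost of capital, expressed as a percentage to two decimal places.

Market risk premium = 9.2% − 2.97% = 6.23%.
Cost of equity via CAPM: Re = 2.97% + 0.71 × 6.23% = 7.3933%.
Total capital V = 863 + 106.7 + 261 = 1230.7.
Equity: weight = 863/1230.7 = 0.7012; cost = 7.3933%.
Preferred: weight = 106.7/1230.7 = 0.0867; cost = 4%.
Debt: weight = 261/1230.7 = 0.2121; after-tax cost = 6.11% × (1 − 17%) = 5.0713%.
WACC = 0.7012 × 7.3933% + 0.0867 × 4.0000% + 0.2121 × 5.0713% = 6.6067%.

6.61%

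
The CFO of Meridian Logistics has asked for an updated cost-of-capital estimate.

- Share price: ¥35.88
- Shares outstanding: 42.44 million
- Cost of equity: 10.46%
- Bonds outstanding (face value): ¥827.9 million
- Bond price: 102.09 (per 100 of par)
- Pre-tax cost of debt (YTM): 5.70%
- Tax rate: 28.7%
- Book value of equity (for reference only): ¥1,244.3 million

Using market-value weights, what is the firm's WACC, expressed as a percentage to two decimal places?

Market value of equity E = 35.88 × 42.44m = 1522.7472m. Market value of debt D = 827.9m × 102.09/100 = 845.20311m.
Total capital V = 1522.7472 + 845.20311 = 2367.95031.
Equity: weight = 1522.7472/2367.95031 = 0.6431; cost = 10.46%.
Bonds outstanding: weight = 845.20311/2367.95031 = 0.3569; after-tax cost = 5.7% × (1 − 28.7%) = 4.0641%.
WACC = 0.6431 × 10.4600% + 0.3569 × 4.0641% = 8.1771%.

8.18%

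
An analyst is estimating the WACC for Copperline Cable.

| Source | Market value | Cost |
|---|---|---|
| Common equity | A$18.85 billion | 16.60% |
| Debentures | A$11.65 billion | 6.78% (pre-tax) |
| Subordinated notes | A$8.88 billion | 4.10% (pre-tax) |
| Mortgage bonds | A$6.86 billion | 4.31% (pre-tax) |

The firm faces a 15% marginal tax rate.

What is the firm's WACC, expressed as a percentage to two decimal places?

Total capital V = 18.85 + 11.65 + 8.88 + 6.86 = 46.24.
Equity: weight = 18.85/46.24 = 0.4077; cost = 16.6%.
Debentures: weight = 11.65/46.24 = 0.2519; after-tax cost = 6.78% × (1 − 15%) = 5.7630%.
Subordinated notes: weight = 8.88/46.24 = 0.1920; after-tax cost = 4.1% × (1 − 15%) = 3.4850%.
Mortgage bonds: weight = 6.86/46.24 = 0.1484; after-tax cost = 4.31% × (1 − 15%) = 3.6635%.
WACC = 0.4077 × 16.6000% + 0.2519 × 5.7630% + 0.1920 × 3.4850% + 0.1484 × 3.6635% = 9.4318%.

9.43%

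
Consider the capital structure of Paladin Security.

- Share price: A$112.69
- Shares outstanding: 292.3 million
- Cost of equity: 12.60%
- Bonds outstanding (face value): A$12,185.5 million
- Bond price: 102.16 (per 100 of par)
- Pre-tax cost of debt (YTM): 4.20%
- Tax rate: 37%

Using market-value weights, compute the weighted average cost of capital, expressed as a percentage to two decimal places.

Market value of equity E = 112.69 × 292.3m = 32939.287m. Market value of debt D = 12185.5m × 102.16/100 = 12448.7068m.
Total capital V = 32939.287 + 12448.7068 = 45387.9938.
Equity: weight = 32939.287/45387.9938 = 0.7257; cost = 12.6%.
Bonds outstanding: weight = 12448.7068/45387.9938 = 0.2743; after-tax cost = 4.2% × (1 − 37%) = 2.6460%.
WACC = 0.7257 × 12.6000% + 0.2743 × 2.6460% = 9.8699%.

9.87%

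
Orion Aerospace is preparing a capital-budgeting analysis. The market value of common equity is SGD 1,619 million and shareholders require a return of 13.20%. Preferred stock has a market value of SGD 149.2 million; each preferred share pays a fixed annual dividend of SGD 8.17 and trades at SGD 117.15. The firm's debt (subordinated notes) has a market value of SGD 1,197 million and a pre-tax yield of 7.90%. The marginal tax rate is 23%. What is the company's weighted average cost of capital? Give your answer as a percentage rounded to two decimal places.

10.01%

Cost of preferred: Rp = 8.17 / 117.15 = 6.9740%.
Total capital V = 1619 + 149.2 + 1197 = 2965.2.
Equity: weight = 1619/2965.2 = 0.5460; cost = 13.2%.
Preferred: weight = 149.2/2965.2 = 0.0503; cost = 6.974%.
Subordinated notes: weight = 1197/2965.2 = 0.4037; after-tax cost = 7.9% × (1 − 23%) = 6.0830%.
WACC = 0.5460 × 13.2000% + 0.0503 × 6.9740% + 0.4037 × 6.0830% = 10.0137%.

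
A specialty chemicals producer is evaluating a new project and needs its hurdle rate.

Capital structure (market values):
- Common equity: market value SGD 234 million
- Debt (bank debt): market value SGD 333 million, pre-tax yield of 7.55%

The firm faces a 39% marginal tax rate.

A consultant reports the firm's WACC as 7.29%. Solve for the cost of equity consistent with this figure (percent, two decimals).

Total capital V = 234 + 333 = 567.
Equity weight = 234/567 = 0.4127.
Bank debt weight = 333/567 = 0.5873.
Debt contribution = 0.5873 × 7.55% × (1 − 39%) = 2.7048%.
Required equity contribution = 7.29% − 2.7048% = 4.5852%.
Re = 4.5852% / 0.4127 = 11.1103%.

11.11%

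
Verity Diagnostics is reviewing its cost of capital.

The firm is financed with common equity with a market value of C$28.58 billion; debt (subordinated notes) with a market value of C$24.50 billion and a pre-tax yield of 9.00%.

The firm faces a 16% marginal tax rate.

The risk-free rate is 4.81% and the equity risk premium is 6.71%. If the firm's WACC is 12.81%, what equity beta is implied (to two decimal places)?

Total capital V = 28.58 + 24.5 = 53.08.
Equity weight = 28.58/53.08 = 0.5384.
Subordinated notes weight = 24.5/53.08 = 0.4616.
Debt contribution = 0.4616 × 9% × (1 − 16%) = 3.4894%.
Required equity contribution = 12.81% − 3.4894% = 9.3206%  ⇒  Re = 17.3105%.
CAPM: 17.3105% = 4.81% + β × 6.71%  ⇒  β = 1.8630.

1.86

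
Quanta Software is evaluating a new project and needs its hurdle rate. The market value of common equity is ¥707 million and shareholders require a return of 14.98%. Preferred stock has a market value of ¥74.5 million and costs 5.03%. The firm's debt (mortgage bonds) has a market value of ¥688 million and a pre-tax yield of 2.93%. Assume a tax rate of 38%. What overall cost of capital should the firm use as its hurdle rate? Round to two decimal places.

Total capital V = 707 + 74.5 + 688 = 1469.5.
Equity: weight = 707/1469.5 = 0.4811; cost = 14.98%.
Preferred: weight = 74.5/1469.5 = 0.0507; cost = 5.03%.
Mortgage bonds: weight = 688/1469.5 = 0.4682; after-tax cost = 2.93% × (1 − 38%) = 1.8166%.
WACC = 0.4811 × 14.9800% + 0.0507 × 5.0300% + 0.4682 × 1.8166% = 8.3126%.

8.31%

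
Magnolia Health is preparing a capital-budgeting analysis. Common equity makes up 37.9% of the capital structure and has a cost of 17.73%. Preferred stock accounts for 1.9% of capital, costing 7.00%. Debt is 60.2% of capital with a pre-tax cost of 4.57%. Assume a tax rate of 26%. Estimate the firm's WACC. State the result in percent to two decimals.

After-tax cost of debt = 4.57% × (1 − 26%) = 3.3818%.
WACC = 0.379 × 17.7300% + 0.019 × 7.0000% + 0.602 × 3.3818% = 8.8885%.

8.89%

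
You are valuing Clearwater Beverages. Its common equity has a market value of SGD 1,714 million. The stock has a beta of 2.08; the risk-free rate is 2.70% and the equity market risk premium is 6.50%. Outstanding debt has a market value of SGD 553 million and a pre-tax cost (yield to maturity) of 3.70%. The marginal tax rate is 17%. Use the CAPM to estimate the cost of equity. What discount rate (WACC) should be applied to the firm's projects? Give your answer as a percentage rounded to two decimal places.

Cost of equity via CAPM: Re = 2.7% + 2.08 × 6.5% = 16.2200%.
Total capital V = 1714 + 553 = 2267.
Equity: weight = 1714/2267 = 0.7561; cost = 16.22%.
Debt: weight = 553/2267 = 0.2439; after-tax cost = 3.7% × (1 − 17%) = 3.0710%.
WACC = 0.7561 × 16.2200% + 0.2439 × 3.0710% = 13.0125%.

13.01%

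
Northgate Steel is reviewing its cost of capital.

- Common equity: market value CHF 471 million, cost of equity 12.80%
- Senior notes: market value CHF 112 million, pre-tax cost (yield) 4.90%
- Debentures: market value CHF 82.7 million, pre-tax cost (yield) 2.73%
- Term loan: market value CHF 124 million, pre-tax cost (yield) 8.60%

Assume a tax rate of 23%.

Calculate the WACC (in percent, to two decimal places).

Total capital V = 471 + 112 + 82.7 + 124 = 789.7.
Equity: weight = 471/789.7 = 0.5964; cost = 12.8%.
Senior notes: weight = 112/789.7 = 0.1418; after-tax cost = 4.9% × (1 − 23%) = 3.7730%.
Debentures: weight = 82.7/789.7 = 0.1047; after-tax cost = 2.73% × (1 − 23%) = 2.1021%.
Term loan: weight = 124/789.7 = 0.1570; after-tax cost = 8.6% × (1 − 23%) = 6.6220%.
WACC = 0.5964 × 12.8000% + 0.1418 × 3.7730% + 0.1047 × 2.1021% + 0.1570 × 6.6220% = 9.4293%.

9.43%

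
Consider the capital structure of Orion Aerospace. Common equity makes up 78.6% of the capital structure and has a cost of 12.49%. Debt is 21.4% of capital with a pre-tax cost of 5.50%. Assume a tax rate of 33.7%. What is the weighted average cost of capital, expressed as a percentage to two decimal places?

10.60%

After-tax cost of debt = 5.5% × (1 − 33.7%) = 3.6465%.
WACC = 0.786 × 12.4900% + 0.214 × 3.6465% = 10.5975%.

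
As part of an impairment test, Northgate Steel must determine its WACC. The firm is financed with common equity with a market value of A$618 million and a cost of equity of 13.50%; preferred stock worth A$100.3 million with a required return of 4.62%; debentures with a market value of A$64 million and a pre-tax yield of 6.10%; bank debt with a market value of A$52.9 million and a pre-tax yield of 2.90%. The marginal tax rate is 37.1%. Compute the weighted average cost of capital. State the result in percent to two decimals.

Total capital V = 618 + 100.3 + 64 + 52.9 = 835.2.
Equity: weight = 618/835.2 = 0.7399; cost = 13.5%.
Preferred: weight = 100.3/835.2 = 0.1201; cost = 4.62%.
Debentures: weight = 64/835.2 = 0.0766; after-tax cost = 6.1% × (1 − 37.1%) = 3.8369%.
Bank debt: weight = 52.9/835.2 = 0.0633; after-tax cost = 2.9% × (1 − 37.1%) = 1.8241%.
WACC = 0.7399 × 13.5000% + 0.1201 × 4.6200% + 0.0766 × 3.8369% + 0.0633 × 1.8241% = 10.9536%.

10.95%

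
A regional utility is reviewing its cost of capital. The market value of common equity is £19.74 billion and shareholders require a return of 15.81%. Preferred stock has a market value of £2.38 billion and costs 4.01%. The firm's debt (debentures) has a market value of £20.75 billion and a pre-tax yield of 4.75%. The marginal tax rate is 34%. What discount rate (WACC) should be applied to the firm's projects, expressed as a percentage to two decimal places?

9.02%

Total capital V = 19.74 + 2.38 + 20.75 = 42.87.
Equity: weight = 19.74/42.87 = 0.4605; cost = 15.81%.
Preferred: weight = 2.38/42.87 = 0.0555; cost = 4.01%.
Debentures: weight = 20.75/42.87 = 0.4840; after-tax cost = 4.75% × (1 − 34%) = 3.1350%.
WACC = 0.4605 × 15.8100% + 0.0555 × 4.0100% + 0.4840 × 3.1350% = 9.0199%.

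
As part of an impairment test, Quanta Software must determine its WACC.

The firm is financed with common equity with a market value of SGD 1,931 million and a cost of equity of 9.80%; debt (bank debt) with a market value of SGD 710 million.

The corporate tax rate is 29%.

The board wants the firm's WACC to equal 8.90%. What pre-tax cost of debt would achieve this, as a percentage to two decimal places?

9.09%

Total capital V = 1931 + 710 = 2641.
Equity weight = 1931/2641 = 0.7312.
Bank debt weight = 710/2641 = 0.2688.
Equity contribution = 0.7312 × 9.8% = 7.1654%.
Remaining for debt = 8.9% − 7.1654% = 1.7346%.
Rd × (1 − 29%) × 0.2688 = 1.7346%  ⇒  Rd = 9.0877%.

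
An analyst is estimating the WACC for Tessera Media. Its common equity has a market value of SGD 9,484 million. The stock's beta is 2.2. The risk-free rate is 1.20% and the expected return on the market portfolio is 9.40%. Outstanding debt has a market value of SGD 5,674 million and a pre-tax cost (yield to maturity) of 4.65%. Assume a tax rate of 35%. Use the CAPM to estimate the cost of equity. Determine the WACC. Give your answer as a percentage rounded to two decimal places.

Market risk premium = 9.4% − 1.2% = 8.2%.
Cost of equity via CAPM: Re = 1.2% + 2.2 × 8.2% = 19.2400%.
Total capital V = 9484 + 5674 = 15158.
Equity: weight = 9484/15158 = 0.6257; cost = 19.24%.
Debt: weight = 5674/15158 = 0.3743; after-tax cost = 4.65% × (1 − 35%) = 3.0225%.
WACC = 0.6257 × 19.2400% + 0.3743 × 3.0225% = 13.1694%.

13.17%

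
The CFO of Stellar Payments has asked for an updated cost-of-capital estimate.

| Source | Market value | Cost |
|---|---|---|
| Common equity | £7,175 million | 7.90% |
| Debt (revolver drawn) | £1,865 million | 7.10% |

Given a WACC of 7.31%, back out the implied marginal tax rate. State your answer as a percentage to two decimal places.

29.01%

Total capital V = 7175 + 1865 = 9040.
Equity weight = 7175/9040 = 0.7937.
Revolver drawn weight = 1865/9040 = 0.2063.
Equity contribution = 0.7937 × 7.9% = 6.2702%.
Debt contribution must be 7.31% − 6.2702% = 1.0398%.
0.2063 × 7.1% × (1 − T) = 1.0398%  ⇒  (1 − T) = 0.7099.
T = 29.0118%.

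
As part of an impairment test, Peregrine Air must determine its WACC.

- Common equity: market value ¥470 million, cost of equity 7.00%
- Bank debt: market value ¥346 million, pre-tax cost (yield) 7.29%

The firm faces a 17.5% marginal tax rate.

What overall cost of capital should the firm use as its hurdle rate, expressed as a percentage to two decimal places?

Total capital V = 470 + 346 = 816.
Equity: weight = 470/816 = 0.5760; cost = 7%.
Bank debt: weight = 346/816 = 0.4240; after-tax cost = 7.29% × (1 − 17.5%) = 6.0142%.
WACC = 0.5760 × 7.0000% + 0.4240 × 6.0142% = 6.5820%.

6.58%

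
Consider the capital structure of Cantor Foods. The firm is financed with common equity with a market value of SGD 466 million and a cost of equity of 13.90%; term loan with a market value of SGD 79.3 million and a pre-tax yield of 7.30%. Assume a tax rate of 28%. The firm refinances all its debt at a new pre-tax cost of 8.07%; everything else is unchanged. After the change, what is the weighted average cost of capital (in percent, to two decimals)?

12.72%

After the change:
Total capital V = 466 + 79.3 = 545.3.
Equity: weight = 466/545.3 = 0.8546; cost = 13.9%.
Term loan: weight = 79.3/545.3 = 0.1454; after-tax cost = 8.07% × (1 − 28%) = 5.8104%.
WACC = 0.8546 × 13.9000% + 0.1454 × 5.8104% = 12.7236%.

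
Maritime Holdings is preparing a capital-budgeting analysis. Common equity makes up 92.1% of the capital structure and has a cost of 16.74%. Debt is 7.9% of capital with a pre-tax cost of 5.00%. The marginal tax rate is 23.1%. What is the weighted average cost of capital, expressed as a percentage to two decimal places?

15.72%

After-tax cost of debt = 5% × (1 − 23.1%) = 3.8450%.
WACC = 0.921 × 16.7400% + 0.079 × 3.8450% = 15.7213%.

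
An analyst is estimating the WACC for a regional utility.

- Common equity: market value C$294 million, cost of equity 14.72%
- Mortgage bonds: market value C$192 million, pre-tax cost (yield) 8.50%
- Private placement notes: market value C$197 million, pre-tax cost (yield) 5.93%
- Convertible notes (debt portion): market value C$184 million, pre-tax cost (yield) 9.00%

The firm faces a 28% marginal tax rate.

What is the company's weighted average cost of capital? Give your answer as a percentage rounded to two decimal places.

Total capital V = 294 + 192 + 197 + 184 = 867.
Equity: weight = 294/867 = 0.3391; cost = 14.72%.
Mortgage bonds: weight = 192/867 = 0.2215; after-tax cost = 8.5% × (1 − 28%) = 6.1200%.
Private placement notes: weight = 197/867 = 0.2272; after-tax cost = 5.93% × (1 − 28%) = 4.2696%.
Convertible notes (debt portion): weight = 184/867 = 0.2122; after-tax cost = 9% × (1 − 28%) = 6.4800%.
WACC = 0.3391 × 14.7200% + 0.2215 × 6.1200% + 0.2272 × 4.2696% + 0.2122 × 6.4800% = 8.6922%.

8.69%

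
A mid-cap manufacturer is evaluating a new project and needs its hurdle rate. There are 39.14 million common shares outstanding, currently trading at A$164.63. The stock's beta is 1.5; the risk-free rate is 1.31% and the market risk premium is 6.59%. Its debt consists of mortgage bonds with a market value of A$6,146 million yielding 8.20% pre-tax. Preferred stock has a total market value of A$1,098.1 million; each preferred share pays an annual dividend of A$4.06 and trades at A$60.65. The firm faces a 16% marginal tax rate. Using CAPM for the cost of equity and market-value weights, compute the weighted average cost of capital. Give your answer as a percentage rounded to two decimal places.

8.90%

Cost of equity via CAPM: Re = 1.31% + 1.5 × 6.59% = 11.1950%.
Cost of preferred: Rp = 4.06 / 60.65 = 6.6941%.
Market value of equity E = 164.63 × 39.14m = 6443.6182m.
Total capital V = 6443.6182 + 1098.1 + 6146 = 13687.7182.
Equity: weight = 6443.6182/13687.7182 = 0.4708; cost = 11.195%.
Preferred: weight = 1098.1/13687.7182 = 0.0802; cost = 6.6941%.
Mortgage bonds: weight = 6146/13687.7182 = 0.4490; after-tax cost = 8.2% × (1 − 16%) = 6.8880%.
WACC = 0.4708 × 11.1950% + 0.0802 × 6.6941% + 0.4490 × 6.8880% = 8.9000%.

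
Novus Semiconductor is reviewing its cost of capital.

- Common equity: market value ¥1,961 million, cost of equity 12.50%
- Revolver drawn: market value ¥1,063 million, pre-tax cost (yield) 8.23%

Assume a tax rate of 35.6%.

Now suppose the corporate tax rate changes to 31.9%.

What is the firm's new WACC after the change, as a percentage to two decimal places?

10.08%

After the change:
Total capital V = 1961 + 1063 = 3024.
Equity: weight = 1961/3024 = 0.6485; cost = 12.5%.
Revolver drawn: weight = 1063/3024 = 0.3515; after-tax cost = 8.23% × (1 − 31.9%) = 5.6046%.
WACC = 0.6485 × 12.5000% + 0.3515 × 5.6046% = 10.0761%.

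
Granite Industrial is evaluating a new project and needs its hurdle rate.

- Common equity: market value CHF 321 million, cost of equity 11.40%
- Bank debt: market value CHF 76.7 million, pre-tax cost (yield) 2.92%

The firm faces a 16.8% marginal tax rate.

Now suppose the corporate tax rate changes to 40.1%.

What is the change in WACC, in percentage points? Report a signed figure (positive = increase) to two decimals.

-0.13 pp

Current WACC:
Total capital V = 321 + 76.7 = 397.7.
Equity: weight = 321/397.7 = 0.8071; cost = 11.4%.
Bank debt: weight = 76.7/397.7 = 0.1929; after-tax cost = 2.92% × (1 − 16.8%) = 2.4294%.
WACC = 0.8071 × 11.4000% + 0.1929 × 2.4294% = 9.6699%.
After the change:
Total capital V = 321 + 76.7 = 397.7.
Equity: weight = 321/397.7 = 0.8071; cost = 11.4%.
Bank debt: weight = 76.7/397.7 = 0.1929; after-tax cost = 2.92% × (1 − 40.1%) = 1.7491%.
WACC = 0.8071 × 11.4000% + 0.1929 × 1.7491% = 9.5387%.
Change in WACC = 9.5387% − 9.6699% = -0.1312 pp.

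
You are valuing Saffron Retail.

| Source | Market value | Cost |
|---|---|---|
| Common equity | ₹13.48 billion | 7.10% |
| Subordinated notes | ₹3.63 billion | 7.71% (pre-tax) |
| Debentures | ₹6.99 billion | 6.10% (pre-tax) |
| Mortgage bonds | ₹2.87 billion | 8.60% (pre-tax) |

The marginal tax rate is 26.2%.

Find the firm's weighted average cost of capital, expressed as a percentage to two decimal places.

6.16%

Total capital V = 13.48 + 3.63 + 6.99 + 2.87 = 26.97.
Equity: weight = 13.48/26.97 = 0.4998; cost = 7.1%.
Subordinated notes: weight = 3.63/26.97 = 0.1346; after-tax cost = 7.71% × (1 − 26.2%) = 5.6900%.
Debentures: weight = 6.99/26.97 = 0.2592; after-tax cost = 6.1% × (1 − 26.2%) = 4.5018%.
Mortgage bonds: weight = 2.87/26.97 = 0.1064; after-tax cost = 8.6% × (1 − 26.2%) = 6.3468%.
WACC = 0.4998 × 7.1000% + 0.1346 × 5.6900% + 0.2592 × 4.5018% + 0.1064 × 6.3468% = 6.1567%.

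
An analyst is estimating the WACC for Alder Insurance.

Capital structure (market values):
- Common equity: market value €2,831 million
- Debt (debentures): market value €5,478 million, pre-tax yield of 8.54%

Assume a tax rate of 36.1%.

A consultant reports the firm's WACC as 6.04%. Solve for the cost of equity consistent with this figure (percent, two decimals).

Total capital V = 2831 + 5478 = 8309.
Equity weight = 2831/8309 = 0.3407.
Debentures weight = 5478/8309 = 0.6593.
Debt contribution = 0.6593 × 8.54% × (1 − 36.1%) = 3.5978%.
Required equity contribution = 6.04% − 3.5978% = 2.4422%.
Re = 2.4422% / 0.3407 = 7.1680%.

7.17%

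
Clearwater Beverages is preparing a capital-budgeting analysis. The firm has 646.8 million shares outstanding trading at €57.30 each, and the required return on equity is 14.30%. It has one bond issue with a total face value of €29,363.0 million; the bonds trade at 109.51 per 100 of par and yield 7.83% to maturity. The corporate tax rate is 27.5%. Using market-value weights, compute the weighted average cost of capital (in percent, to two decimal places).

10.29%

Market value of equity E = 57.3 × 646.8m = 37061.64m. Market value of debt D = 29363m × 109.51/100 = 32155.4213m.
Total capital V = 37061.64 + 32155.4213 = 69217.0613.
Equity: weight = 37061.64/69217.0613 = 0.5354; cost = 14.3%.
Bonds outstanding: weight = 32155.4213/69217.0613 = 0.4646; after-tax cost = 7.83% × (1 − 27.5%) = 5.6768%.
WACC = 0.5354 × 14.3000% + 0.4646 × 5.6768% = 10.2940%.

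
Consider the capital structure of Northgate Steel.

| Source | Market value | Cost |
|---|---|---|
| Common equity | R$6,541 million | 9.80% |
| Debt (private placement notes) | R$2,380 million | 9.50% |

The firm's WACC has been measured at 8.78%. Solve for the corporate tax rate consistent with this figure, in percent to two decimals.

Total capital V = 6541 + 2380 = 8921.
Equity weight = 6541/8921 = 0.7332.
Private placement notes weight = 2380/8921 = 0.2668.
Equity contribution = 0.7332 × 9.8% = 7.1855%.
Debt contribution must be 8.78% − 7.1855% = 1.5945%.
0.2668 × 9.5% × (1 − T) = 1.5945%  ⇒  (1 − T) = 0.6291.
T = 37.0872%.

37.09%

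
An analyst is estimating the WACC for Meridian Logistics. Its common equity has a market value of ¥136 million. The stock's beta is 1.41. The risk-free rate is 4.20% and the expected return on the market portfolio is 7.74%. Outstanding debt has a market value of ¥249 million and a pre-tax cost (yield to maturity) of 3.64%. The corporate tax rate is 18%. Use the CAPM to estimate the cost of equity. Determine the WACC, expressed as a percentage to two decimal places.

5.18%

Market risk premium = 7.74% − 4.2% = 3.54%.
Cost of equity via CAPM: Re = 4.2% + 1.41 × 3.54% = 9.1914%.
Total capital V = 136 + 249 = 385.
Equity: weight = 136/385 = 0.3532; cost = 9.1914%.
Debt: weight = 249/385 = 0.6468; after-tax cost = 3.64% × (1 − 18%) = 2.9848%.
WACC = 0.3532 × 9.1914% + 0.6468 × 2.9848% = 5.1773%.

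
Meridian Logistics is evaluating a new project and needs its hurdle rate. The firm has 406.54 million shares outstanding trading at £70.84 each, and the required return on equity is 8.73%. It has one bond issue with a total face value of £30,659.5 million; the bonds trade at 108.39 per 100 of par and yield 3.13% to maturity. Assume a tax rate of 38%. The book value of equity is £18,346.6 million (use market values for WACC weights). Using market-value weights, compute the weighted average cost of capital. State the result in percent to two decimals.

Market value of equity E = 70.84 × 406.54m = 28799.2936m. Market value of debt D = 30659.5m × 108.39/100 = 33231.83205m.
Total capital V = 28799.2936 + 33231.83205 = 62031.12565.
Equity: weight = 28799.2936/62031.12565 = 0.4643; cost = 8.73%.
Bonds outstanding: weight = 33231.83205/62031.12565 = 0.5357; after-tax cost = 3.13% × (1 − 38%) = 1.9406%.
WACC = 0.4643 × 8.7300% + 0.5357 × 1.9406% = 5.0927%.

5.09%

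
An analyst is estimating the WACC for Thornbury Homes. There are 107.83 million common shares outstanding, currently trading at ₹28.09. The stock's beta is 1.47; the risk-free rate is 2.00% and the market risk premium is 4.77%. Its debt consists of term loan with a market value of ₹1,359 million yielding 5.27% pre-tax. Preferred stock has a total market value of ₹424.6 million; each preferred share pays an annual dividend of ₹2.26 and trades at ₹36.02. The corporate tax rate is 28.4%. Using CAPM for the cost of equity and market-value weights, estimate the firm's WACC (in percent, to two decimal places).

Cost of equity via CAPM: Re = 2.0% + 1.47 × 4.77% = 9.0119%.
Cost of preferred: Rp = 2.26 / 36.02 = 6.2743%.
Market value of equity E = 28.09 × 107.83m = 3028.9447m.
Total capital V = 3028.9447 + 424.6 + 1359 = 4812.5447.
Equity: weight = 3028.9447/4812.5447 = 0.6294; cost = 9.0119%.
Preferred: weight = 424.6/4812.5447 = 0.0882; cost = 6.2743%.
Term loan: weight = 1359/4812.5447 = 0.2824; after-tax cost = 5.27% × (1 − 28.4%) = 3.7733%.
WACC = 0.6294 × 9.0119% + 0.0882 × 6.2743% + 0.2824 × 3.7733% = 7.2911%.

7.29%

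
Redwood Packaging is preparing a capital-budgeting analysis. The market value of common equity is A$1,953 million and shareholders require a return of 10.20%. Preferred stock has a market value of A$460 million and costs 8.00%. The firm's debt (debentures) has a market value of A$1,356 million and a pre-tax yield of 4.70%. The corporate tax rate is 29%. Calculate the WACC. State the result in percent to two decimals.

Total capital V = 1953 + 460 + 1356 = 3769.
Equity: weight = 1953/3769 = 0.5182; cost = 10.2%.
Preferred: weight = 460/3769 = 0.1220; cost = 8%.
Debentures: weight = 1356/3769 = 0.3598; after-tax cost = 4.7% × (1 − 29%) = 3.3370%.
WACC = 0.5182 × 10.2000% + 0.1220 × 8.0000% + 0.3598 × 3.3370% = 7.4623%.

7.46%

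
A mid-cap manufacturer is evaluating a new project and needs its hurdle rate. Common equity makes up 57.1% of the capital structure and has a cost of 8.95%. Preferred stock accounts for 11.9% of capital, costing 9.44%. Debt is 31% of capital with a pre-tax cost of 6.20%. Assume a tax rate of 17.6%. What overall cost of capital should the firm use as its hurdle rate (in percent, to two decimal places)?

7.82%

After-tax cost of debt = 6.2% × (1 − 17.6%) = 5.1088%.
WACC = 0.571 × 8.9500% + 0.119 × 9.4400% + 0.310 × 5.1088% = 7.8175%.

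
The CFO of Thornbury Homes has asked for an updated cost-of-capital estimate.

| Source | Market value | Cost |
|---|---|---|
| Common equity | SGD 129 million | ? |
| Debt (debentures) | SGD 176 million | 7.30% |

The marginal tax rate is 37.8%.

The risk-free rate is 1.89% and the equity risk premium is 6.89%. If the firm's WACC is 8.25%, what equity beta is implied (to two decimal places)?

1.66

Total capital V = 129 + 176 = 305.
Equity weight = 129/305 = 0.4230.
Debentures weight = 176/305 = 0.5770.
Debt contribution = 0.5770 × 7.3% × (1 − 37.8%) = 2.6201%.
Required equity contribution = 8.25% − 2.6201% = 5.6299%  ⇒  Re = 13.3109%.
CAPM: 13.3109% = 1.89% + β × 6.89%  ⇒  β = 1.6576.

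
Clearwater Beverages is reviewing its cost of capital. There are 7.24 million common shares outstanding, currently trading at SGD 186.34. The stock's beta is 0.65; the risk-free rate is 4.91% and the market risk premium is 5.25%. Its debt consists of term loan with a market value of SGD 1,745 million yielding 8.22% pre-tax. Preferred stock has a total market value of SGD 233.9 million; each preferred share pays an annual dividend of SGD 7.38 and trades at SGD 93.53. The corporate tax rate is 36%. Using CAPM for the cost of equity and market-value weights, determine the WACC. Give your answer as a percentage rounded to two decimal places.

Cost of equity via CAPM: Re = 4.91% + 0.65 × 5.25% = 8.3225%.
Cost of preferred: Rp = 7.38 / 93.53 = 7.8905%.
Market value of equity E = 186.34 × 7.24m = 1349.1016m.
Total capital V = 1349.1016 + 233.9 + 1745 = 3328.0016.
Equity: weight = 1349.1016/3328.0016 = 0.4054; cost = 8.3225%.
Preferred: weight = 233.9/3328.0016 = 0.0703; cost = 7.8905%.
Term loan: weight = 1745/3328.0016 = 0.5243; after-tax cost = 8.22% × (1 − 36%) = 5.2608%.
WACC = 0.4054 × 8.3225% + 0.0703 × 7.8905% + 0.5243 × 5.2608% = 6.6868%.

6.69%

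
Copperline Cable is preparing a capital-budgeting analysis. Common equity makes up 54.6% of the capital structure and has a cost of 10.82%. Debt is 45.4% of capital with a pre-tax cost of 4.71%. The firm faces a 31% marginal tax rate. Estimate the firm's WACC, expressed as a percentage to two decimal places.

7.38%

After-tax cost of debt = 4.71% × (1 − 31%) = 3.2499%.
WACC = 0.546 × 10.8200% + 0.454 × 3.2499% = 7.3832%.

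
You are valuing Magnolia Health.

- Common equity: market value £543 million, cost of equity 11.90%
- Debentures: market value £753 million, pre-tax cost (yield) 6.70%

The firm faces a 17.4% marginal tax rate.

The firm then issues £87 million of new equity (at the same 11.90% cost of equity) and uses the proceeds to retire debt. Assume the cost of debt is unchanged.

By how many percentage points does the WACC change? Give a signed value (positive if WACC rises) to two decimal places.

+0.43 pp

Current WACC:
Total capital V = 543 + 753 = 1296.
Equity: weight = 543/1296 = 0.4190; cost = 11.9%.
Debentures: weight = 753/1296 = 0.5810; after-tax cost = 6.7% × (1 − 17.4%) = 5.5342%.
WACC = 0.4190 × 11.9000% + 0.5810 × 5.5342% = 8.2014%.
After the change:
Total capital V = 630 + 666 = 1296.
Equity: weight = 630/1296 = 0.4861; cost = 11.9%.
Debentures: weight = 666/1296 = 0.5139; after-tax cost = 6.7% × (1 − 17.4%) = 5.5342%.
WACC = 0.4861 × 11.9000% + 0.5139 × 5.5342% = 8.6287%.
Change in WACC = 8.6287% − 8.2014% = 0.4273 pp.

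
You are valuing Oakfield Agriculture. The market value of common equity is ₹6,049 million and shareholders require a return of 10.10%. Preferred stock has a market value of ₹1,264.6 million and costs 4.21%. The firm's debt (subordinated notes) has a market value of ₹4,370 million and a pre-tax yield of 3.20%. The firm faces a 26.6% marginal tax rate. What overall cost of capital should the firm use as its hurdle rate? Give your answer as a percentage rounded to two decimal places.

6.56%

Total capital V = 6049 + 1264.6 + 4370 = 11683.6.
Equity: weight = 6049/11683.6 = 0.5177; cost = 10.1%.
Preferred: weight = 1264.6/11683.6 = 0.1082; cost = 4.21%.
Subordinated notes: weight = 4370/11683.6 = 0.3740; after-tax cost = 3.2% × (1 − 26.6%) = 2.3488%.
WACC = 0.5177 × 10.1000% + 0.1082 × 4.2100% + 0.3740 × 2.3488% = 6.5633%.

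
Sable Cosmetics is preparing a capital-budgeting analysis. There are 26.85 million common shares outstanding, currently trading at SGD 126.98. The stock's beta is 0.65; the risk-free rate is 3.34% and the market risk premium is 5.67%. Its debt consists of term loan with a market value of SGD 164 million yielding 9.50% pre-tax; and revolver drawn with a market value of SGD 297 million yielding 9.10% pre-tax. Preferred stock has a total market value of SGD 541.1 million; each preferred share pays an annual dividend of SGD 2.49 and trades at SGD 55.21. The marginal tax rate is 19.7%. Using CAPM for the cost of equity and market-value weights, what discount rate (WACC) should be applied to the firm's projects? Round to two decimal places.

6.76%

Cost of equity via CAPM: Re = 3.34% + 0.65 × 5.67% = 7.0255%.
Cost of preferred: Rp = 2.49 / 55.21 = 4.5101%.
Market value of equity E = 126.98 × 26.85m = 3409.413m.
Total capital V = 3409.413 + 541.1 + 164 + 297 = 4411.513.
Equity: weight = 3409.413/4411.513 = 0.7728; cost = 7.0255%.
Preferred: weight = 541.1/4411.513 = 0.1227; cost = 4.5101%.
Term loan: weight = 164/4411.513 = 0.0372; after-tax cost = 9.5% × (1 − 19.7%) = 7.6285%.
Revolver drawn: weight = 297/4411.513 = 0.0673; after-tax cost = 9.1% × (1 − 19.7%) = 7.3073%.
WACC = 0.7728 × 7.0255% + 0.1227 × 4.5101% + 0.0372 × 7.6285% + 0.0673 × 7.3073% = 6.7584%.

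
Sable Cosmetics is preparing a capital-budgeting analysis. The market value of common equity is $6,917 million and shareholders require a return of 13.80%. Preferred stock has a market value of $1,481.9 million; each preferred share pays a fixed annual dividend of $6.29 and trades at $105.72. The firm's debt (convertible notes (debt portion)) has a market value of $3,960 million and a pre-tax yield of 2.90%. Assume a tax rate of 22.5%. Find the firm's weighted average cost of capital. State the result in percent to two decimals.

9.16%

Cost of preferred: Rp = 6.29 / 105.72 = 5.9497%.
Total capital V = 6917 + 1481.9 + 3960 = 12358.9.
Equity: weight = 6917/12358.9 = 0.5597; cost = 13.8%.
Preferred: weight = 1481.9/12358.9 = 0.1199; cost = 5.9497%.
Convertible notes (debt portion): weight = 3960/12358.9 = 0.3204; after-tax cost = 2.9% × (1 − 22.5%) = 2.2475%.
WACC = 0.5597 × 13.8000% + 0.1199 × 5.9497% + 0.3204 × 2.2475% = 9.1571%.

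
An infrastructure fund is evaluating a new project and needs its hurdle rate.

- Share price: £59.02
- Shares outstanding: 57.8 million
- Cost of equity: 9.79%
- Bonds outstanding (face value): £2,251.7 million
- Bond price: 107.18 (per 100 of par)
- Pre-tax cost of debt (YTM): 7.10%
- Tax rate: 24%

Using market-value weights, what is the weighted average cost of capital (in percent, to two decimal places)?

7.97%

Market value of equity E = 59.02 × 57.8m = 3411.356m. Market value of debt D = 2251.7m × 107.18/100 = 2413.37206m.
Total capital V = 3411.356 + 2413.37206 = 5824.72806.
Equity: weight = 3411.356/5824.72806 = 0.5857; cost = 9.79%.
Bonds outstanding: weight = 2413.37206/5824.72806 = 0.4143; after-tax cost = 7.1% × (1 − 24%) = 5.3960%.
WACC = 0.5857 × 9.7900% + 0.4143 × 5.3960% = 7.9694%.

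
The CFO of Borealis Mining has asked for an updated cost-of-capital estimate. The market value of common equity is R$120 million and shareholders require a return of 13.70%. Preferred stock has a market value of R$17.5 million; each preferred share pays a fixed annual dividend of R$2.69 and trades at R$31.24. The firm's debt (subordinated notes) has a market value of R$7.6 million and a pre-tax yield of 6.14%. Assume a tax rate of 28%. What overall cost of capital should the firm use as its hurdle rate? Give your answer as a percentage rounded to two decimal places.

12.60%

Cost of preferred: Rp = 2.69 / 31.24 = 8.6108%.
Total capital V = 120 + 17.5 + 7.6 = 145.1.
Equity: weight = 120/145.1 = 0.8270; cost = 13.7%.
Preferred: weight = 17.5/145.1 = 0.1206; cost = 8.6108%.
Subordinated notes: weight = 7.6/145.1 = 0.0524; after-tax cost = 6.14% × (1 − 28%) = 4.4208%.
WACC = 0.8270 × 13.7000% + 0.1206 × 8.6108% + 0.0524 × 4.4208% = 12.6002%.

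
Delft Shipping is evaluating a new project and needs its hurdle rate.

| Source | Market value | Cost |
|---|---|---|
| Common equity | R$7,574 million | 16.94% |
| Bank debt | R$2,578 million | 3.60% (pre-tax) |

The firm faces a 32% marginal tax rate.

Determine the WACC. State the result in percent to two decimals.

Total capital V = 7574 + 2578 = 10152.
Equity: weight = 7574/10152 = 0.7461; cost = 16.94%.
Bank debt: weight = 2578/10152 = 0.2539; after-tax cost = 3.6% × (1 − 32%) = 2.4480%.
WACC = 0.7461 × 16.9400% + 0.2539 × 2.4480% = 13.2599%.

13.26%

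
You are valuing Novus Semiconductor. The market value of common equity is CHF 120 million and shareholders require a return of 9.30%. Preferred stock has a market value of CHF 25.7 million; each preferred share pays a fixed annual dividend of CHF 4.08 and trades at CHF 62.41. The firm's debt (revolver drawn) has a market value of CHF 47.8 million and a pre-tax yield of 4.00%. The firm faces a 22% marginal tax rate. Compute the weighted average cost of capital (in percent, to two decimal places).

Cost of preferred: Rp = 4.08 / 62.41 = 6.5374%.
Total capital V = 120 + 25.7 + 47.8 = 193.5.
Equity: weight = 120/193.5 = 0.6202; cost = 9.3%.
Preferred: weight = 25.7/193.5 = 0.1328; cost = 6.5374%.
Revolver drawn: weight = 47.8/193.5 = 0.2470; after-tax cost = 4% × (1 − 22%) = 3.1200%.
WACC = 0.6202 × 9.3000% + 0.1328 × 6.5374% + 0.2470 × 3.1200% = 7.4064%.

7.41%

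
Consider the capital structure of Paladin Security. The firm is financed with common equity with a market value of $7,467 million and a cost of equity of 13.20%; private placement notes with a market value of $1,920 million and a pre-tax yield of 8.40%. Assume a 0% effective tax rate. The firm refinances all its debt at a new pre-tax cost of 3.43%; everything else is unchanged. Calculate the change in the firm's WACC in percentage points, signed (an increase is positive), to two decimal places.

-1.02 pp

Current WACC:
Total capital V = 7467 + 1920 = 9387.
Equity: weight = 7467/9387 = 0.7955; cost = 13.2%.
Private placement notes: weight = 1920/9387 = 0.2045; after-tax cost = 8.4% × (1 − 0%) = 8.4000%.
WACC = 0.7955 × 13.2000% + 0.2045 × 8.4000% = 12.2182%.
After the change:
Total capital V = 7467 + 1920 = 9387.
Equity: weight = 7467/9387 = 0.7955; cost = 13.2%.
Private placement notes: weight = 1920/9387 = 0.2045; after-tax cost = 3.43% × (1 − 0%) = 3.4300%.
WACC = 0.7955 × 13.2000% + 0.2045 × 3.4300% = 11.2017%.
Change in WACC = 11.2017% − 12.2182% = -1.0166 pp.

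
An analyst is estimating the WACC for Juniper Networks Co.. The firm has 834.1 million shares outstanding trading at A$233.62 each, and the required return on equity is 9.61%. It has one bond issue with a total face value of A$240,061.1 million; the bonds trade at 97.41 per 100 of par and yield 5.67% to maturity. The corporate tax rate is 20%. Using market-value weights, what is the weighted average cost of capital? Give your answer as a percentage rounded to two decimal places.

Market value of equity E = 233.62 × 834.1m = 194862.442m. Market value of debt D = 240061.1m × 97.41/100 = 233843.51751m.
Total capital V = 194862.442 + 233843.51751 = 428705.95951.
Equity: weight = 194862.442/428705.95951 = 0.4545; cost = 9.61%.
Bonds outstanding: weight = 233843.51751/428705.95951 = 0.5455; after-tax cost = 5.67% × (1 − 20%) = 4.5360%.
WACC = 0.4545 × 9.6100% + 0.5455 × 4.5360% = 6.8423%.

6.84%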